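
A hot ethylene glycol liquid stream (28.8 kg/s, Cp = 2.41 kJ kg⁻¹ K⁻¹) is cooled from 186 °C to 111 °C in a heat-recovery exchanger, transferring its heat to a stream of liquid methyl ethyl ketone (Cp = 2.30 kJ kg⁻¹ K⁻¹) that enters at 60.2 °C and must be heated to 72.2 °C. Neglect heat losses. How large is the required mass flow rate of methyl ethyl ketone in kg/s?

Heat released by hot stream: Q = 28.8 × 2.41 × (186 − 111) = 5205.6 kJ/s
Energy balance on cold side (adiabatic exchanger): Q = ṁ_c·Cp_c·(T_c,out − T_c,in)
ṁ_c = 5205.6 / [2.30 × (72.2 − 60.2)] = 188.61 kg/s

ṁ_c = 189 kg/s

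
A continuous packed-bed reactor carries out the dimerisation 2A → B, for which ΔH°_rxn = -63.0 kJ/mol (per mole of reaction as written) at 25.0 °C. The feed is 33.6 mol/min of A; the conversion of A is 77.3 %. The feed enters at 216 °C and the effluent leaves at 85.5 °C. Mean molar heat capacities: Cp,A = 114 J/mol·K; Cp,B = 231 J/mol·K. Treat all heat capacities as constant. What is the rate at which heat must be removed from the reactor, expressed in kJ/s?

Q_out = 21.9 kJ/s

Extent of reaction ξ = 0.773 × 33.6 / 2 = 12.986 mol/min
Reaction term: ξ·ΔH°_rxn = 12.986 × -63.0 = -818.14 kJ/min
Sensible, feed 216→25 °C: -731.61 kJ/min
Outlet flows (mol/min): A 7.6272, B 12.986
Sensible, products 25→85.5 °C: 234.1 kJ/min
Q = ΔH = -1315.7 kJ/min = -21.928 kW
Heat removed = 21.928 kJ/s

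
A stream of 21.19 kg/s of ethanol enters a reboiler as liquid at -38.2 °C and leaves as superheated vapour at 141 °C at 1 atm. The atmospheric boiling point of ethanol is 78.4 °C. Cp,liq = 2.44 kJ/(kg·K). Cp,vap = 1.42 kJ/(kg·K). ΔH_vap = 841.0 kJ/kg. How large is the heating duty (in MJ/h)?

liquid -38.2→78.4 °C: 284.5 kJ/kg
vaporisation at 78.4 °C: 841 kJ/kg
vapour 78.4→141 °C: 88.892 kJ/kg
Δh = 284.5 + 841 + 88.892 = 1214.4 kJ/kg
Q = ṁ·Δh = 21.19 kg/s × 1214.4 kJ/kg = 25733 kJ/s
|Q| = 25733 kW = 92639 MJ/h

Q = 92600 MJ/h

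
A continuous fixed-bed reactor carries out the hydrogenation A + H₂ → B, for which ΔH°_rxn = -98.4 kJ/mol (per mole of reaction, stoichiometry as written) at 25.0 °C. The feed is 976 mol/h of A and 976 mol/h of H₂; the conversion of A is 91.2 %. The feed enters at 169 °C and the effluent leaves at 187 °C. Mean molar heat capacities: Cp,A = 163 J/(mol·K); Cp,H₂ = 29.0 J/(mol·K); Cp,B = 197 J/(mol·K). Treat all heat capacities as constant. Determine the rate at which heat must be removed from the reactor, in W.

Q_out = 23200 W

Extent of reaction ξ = 0.912 × 976 = 890.11 mol/h
Reaction term: ξ·ΔH°_rxn = 890.11 × -98.4 = -87587 kJ/h
Sensible, feed 169→25 °C: -26984 kJ/h
Outlet flows (mol/h): A 85.888, H₂ 85.888, B 890.11
Sensible, products 25→187 °C: 31078 kJ/h
Q = ΔH = -83493 kJ/h = -23.192 kW
Heat removed = 23192 W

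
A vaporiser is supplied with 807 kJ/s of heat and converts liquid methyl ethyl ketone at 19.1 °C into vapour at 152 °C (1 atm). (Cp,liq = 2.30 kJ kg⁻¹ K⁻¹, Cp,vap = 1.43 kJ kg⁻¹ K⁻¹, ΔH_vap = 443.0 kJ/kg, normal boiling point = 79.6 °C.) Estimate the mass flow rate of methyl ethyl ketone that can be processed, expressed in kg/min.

Δh = 2.30×(79.6−19.1) + 443.0 + 1.43×(152−79.6) = 685.68 kJ/kg
Q = 807 kJ/s = 807 kJ/s = 48420 kJ/min
ṁ = Q/Δh = 48420 / 685.68 = 70.616 kg/min

ṁ = 70.6 kg/min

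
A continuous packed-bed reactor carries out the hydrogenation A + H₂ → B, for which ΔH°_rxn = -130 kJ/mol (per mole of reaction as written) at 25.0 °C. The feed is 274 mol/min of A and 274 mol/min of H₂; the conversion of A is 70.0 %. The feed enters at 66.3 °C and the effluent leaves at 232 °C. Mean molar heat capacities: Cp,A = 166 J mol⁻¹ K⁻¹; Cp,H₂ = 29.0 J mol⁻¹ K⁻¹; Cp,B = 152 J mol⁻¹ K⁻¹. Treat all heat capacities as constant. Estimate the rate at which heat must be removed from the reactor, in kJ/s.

Extent of reaction ξ = 0.700 × 274 = 191.8 mol/min
Reaction term: ξ·ΔH°_rxn = 191.8 × -130 = -24934 kJ/min
Sensible, feed 66.3→25 °C: -2206.7 kJ/min
Outlet flows (mol/min): A 82.2, H₂ 82.2, B 191.8
Sensible, products 25→232 °C: 9352.8 kJ/min
Q = ΔH = -17788 kJ/min = -296.46 kW
Heat removed = 296.46 kJ/s

Q_out = 296 kJ/s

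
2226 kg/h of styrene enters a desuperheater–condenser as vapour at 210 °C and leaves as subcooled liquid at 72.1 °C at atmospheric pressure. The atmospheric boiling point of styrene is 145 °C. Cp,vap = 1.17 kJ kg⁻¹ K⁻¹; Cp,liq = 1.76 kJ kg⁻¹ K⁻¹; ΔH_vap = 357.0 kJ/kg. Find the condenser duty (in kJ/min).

vapour 210→145 °C: -76.05 kJ/kg
condensation at 145 °C: -357 kJ/kg
liquid 145→72.1 °C: -128.3 kJ/kg
Δh = -76.05 + -357 + -128.3 = -561.35 kJ/kg
Q = ṁ·Δh = 2226 kg/h × -561.35 kJ/kg = -1.2496e+06 kJ/h
|Q| = 347.1 kW = 20826 kJ/min

Q_c = 20800 kJ/min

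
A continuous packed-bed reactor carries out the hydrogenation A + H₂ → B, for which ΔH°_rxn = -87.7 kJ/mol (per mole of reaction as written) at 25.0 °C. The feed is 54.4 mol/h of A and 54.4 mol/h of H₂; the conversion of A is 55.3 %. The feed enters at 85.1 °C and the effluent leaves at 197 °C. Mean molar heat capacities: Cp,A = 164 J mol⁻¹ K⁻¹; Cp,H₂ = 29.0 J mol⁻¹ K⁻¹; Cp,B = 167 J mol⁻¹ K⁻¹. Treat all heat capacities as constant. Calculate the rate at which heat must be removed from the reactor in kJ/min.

Q_out = 26.6 kJ/min

Extent of reaction ξ = 0.553 × 54.4 = 30.083 mol/h
Reaction term: ξ·ΔH°_rxn = 30.083 × -87.7 = -2638.3 kJ/h
Sensible, feed 85.1→25 °C: -631 kJ/h
Outlet flows (mol/h): A 24.317, H₂ 24.317, B 30.083
Sensible, products 25→197 °C: 1671.3 kJ/h
Q = ΔH = -1598 kJ/h = -0.44388 kW
Heat removed = 26.633 kJ/min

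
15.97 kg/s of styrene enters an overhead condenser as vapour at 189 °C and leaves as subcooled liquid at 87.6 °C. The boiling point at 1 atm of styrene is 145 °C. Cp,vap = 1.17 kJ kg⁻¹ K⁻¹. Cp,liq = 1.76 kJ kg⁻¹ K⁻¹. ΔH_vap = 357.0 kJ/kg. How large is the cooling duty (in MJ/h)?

vapour 189→145 °C: -51.48 kJ/kg
condensation at 145 °C: -357 kJ/kg
liquid 145→87.6 °C: -101.02 kJ/kg
Δh = -51.48 + -357 + -101.02 = -509.5 kJ/kg
Q = ṁ·Δh = 15.97 kg/s × -509.5 kJ/kg = -8136.8 kJ/s
|Q| = 8136.8 kW = 29292 MJ/h

Q_c = 29300 MJ/h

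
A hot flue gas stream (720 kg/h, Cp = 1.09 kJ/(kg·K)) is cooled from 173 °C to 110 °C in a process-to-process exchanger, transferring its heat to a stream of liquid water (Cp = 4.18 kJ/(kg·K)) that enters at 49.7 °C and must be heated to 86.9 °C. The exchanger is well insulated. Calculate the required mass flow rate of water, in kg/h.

Heat released by hot stream: Q = 720 × 1.09 × (173 − 110) = 49442 kJ/h
Energy balance on cold side (adiabatic exchanger): Q = ṁ_c·Cp_c·(T_c,out − T_c,in)
ṁ_c = 49442 / [4.18 × (86.9 − 49.7)] = 317.97 kg/h

ṁ_c = 318 kg/h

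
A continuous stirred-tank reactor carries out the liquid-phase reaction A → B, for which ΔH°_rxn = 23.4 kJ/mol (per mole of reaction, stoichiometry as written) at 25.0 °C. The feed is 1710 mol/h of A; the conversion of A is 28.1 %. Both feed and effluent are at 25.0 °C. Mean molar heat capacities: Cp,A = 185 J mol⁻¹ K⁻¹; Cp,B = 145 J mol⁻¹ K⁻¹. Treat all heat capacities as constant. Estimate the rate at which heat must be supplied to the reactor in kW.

Q_in = 3.12 kW

Extent of reaction ξ = 0.281 × 1710 = 480.51 mol/h
Reaction term: ξ·ΔH°_rxn = 480.51 × 23.4 = 11244 kJ/h
Q = ΔH = 11244 kJ/h = 3.1233 kW
Heat supplied = 3.1233 kW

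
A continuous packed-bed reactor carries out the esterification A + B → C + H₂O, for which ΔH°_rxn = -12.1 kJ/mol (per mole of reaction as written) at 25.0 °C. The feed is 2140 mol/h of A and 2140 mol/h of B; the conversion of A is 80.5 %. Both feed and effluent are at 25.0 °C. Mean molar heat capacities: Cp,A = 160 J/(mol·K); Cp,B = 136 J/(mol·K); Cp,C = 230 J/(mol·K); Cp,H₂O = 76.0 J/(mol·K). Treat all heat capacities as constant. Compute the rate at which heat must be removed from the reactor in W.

Q_out = 5790 W

Extent of reaction ξ = 0.805 × 2140 = 1722.7 mol/h
Reaction term: ξ·ΔH°_rxn = 1722.7 × -12.1 = -20845 kJ/h
Q = ΔH = -20845 kJ/h = -5.7902 kW
Heat removed = 5790.2 W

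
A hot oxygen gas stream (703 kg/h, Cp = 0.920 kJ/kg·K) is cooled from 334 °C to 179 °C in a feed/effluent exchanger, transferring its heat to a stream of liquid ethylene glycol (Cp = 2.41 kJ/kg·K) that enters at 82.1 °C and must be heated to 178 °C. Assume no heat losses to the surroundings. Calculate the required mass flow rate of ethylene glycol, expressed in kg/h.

Heat released by hot stream: Q = 703 × 0.920 × (334 − 179) = 100250 kJ/h
Energy balance on cold side (adiabatic exchanger): Q = ṁ_c·Cp_c·(T_c,out − T_c,in)
ṁ_c = 100250 / [2.41 × (178 − 82.1)] = 433.75 kg/h

ṁ_c = 434 kg/h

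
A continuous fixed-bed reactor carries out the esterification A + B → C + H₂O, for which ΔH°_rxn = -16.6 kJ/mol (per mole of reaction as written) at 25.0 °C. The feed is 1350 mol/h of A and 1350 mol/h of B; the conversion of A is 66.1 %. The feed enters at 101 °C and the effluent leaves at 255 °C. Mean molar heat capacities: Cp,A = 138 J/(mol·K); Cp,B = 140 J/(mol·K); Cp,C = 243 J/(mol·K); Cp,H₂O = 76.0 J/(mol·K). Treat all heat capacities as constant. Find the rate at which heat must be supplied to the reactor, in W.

Q_in = 14300 W

Extent of reaction ξ = 0.661 × 1350 = 892.35 mol/h
Reaction term: ξ·ΔH°_rxn = 892.35 × -16.6 = -14813 kJ/h
Sensible, feed 101→25 °C: -28523 kJ/h
Outlet flows (mol/h): A 457.65, B 457.65, C 892.35, H₂O 892.35
Sensible, products 25→255 °C: 94734 kJ/h
Q = ΔH = 51398 kJ/h = 14.277 kW
Heat supplied = 14277 W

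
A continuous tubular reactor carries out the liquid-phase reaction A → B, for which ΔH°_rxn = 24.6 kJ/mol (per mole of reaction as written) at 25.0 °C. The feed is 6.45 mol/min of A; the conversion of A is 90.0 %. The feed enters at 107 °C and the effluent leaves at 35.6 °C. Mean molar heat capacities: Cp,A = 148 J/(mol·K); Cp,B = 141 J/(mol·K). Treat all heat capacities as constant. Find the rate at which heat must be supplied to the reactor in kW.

Extent of reaction ξ = 0.900 × 6.45 = 5.805 mol/min
Reaction term: ξ·ΔH°_rxn = 5.805 × 24.6 = 142.8 kJ/min
Sensible, feed 107→25 °C: -78.277 kJ/min
Outlet flows (mol/min): A 0.645, B 5.805
Sensible, products 25→35.6 °C: 9.688 kJ/min
Q = ΔH = 74.214 kJ/min = 1.2369 kW
Heat supplied = 1.2369 kW

Q_in = 1.24 kW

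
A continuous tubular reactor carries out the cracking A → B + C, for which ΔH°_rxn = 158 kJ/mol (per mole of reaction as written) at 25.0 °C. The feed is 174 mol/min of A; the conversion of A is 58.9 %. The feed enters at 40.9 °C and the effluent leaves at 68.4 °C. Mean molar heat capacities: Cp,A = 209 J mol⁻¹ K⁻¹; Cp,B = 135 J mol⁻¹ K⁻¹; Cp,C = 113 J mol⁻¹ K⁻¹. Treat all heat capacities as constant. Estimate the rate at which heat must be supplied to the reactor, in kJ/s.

Extent of reaction ξ = 0.589 × 174 = 102.49 mol/min
Reaction term: ξ·ΔH°_rxn = 102.49 × 158 = 16193 kJ/min
Sensible, feed 40.9→25 °C: -578.22 kJ/min
Outlet flows (mol/min): A 71.514, B 102.49, C 102.49
Sensible, products 25→68.4 °C: 1751.8 kJ/min
Q = ΔH = 17366 kJ/min = 289.44 kW
Heat supplied = 289.44 kJ/s

Q_in = 289 kJ/s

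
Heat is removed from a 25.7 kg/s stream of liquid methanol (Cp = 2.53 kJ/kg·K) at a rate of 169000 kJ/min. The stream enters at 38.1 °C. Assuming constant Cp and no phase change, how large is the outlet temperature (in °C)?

T_out = -5.22 °C

Q = 169000 kJ/min = 2816.7 kJ/s
ΔT = Q/(ṁ·Cp) = 2816.7/(25.7×2.53) = 43.319 K
T_out = 38.1 − 43.319 = -5.2193 °C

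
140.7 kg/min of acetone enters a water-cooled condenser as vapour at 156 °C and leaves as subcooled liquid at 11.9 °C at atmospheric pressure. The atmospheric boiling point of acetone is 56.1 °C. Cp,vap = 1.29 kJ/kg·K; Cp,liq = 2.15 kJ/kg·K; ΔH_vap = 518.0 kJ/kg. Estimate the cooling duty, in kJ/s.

vapour 156→56.1 °C: -128.87 kJ/kg
condensation at 56.1 °C: -518 kJ/kg
liquid 56.1→11.9 °C: -95.03 kJ/kg
Δh = -128.87 + -518 + -95.03 = -741.9 kJ/kg
Q = ṁ·Δh = 140.7 kg/min × -741.9 kJ/kg = -104390 kJ/min
|Q| = 1739.8 kW

Q_c = 1740 kJ/s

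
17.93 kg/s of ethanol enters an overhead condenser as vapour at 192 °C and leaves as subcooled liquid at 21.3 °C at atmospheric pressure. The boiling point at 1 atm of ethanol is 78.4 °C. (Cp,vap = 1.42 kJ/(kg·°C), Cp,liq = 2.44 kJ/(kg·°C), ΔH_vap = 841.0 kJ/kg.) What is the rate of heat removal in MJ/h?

vapour 192→78.4 °C: -161.31 kJ/kg
condensation at 78.4 °C: -841 kJ/kg
liquid 78.4→21.3 °C: -139.32 kJ/kg
Δh = -161.31 + -841 + -139.32 = -1141.6 kJ/kg
Q = ṁ·Δh = 17.93 kg/s × -1141.6 kJ/kg = -20470 kJ/s
|Q| = 20470 kW = 73690 MJ/h

Q_c = 73700 MJ/h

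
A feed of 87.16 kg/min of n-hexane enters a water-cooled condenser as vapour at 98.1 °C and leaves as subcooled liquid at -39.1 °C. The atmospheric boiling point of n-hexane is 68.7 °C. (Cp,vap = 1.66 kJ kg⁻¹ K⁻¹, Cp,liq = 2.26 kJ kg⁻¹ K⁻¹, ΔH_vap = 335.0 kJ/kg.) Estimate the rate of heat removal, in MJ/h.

vapour 98.1→68.7 °C: -48.804 kJ/kg
condensation at 68.7 °C: -335 kJ/kg
liquid 68.7→-39.1 °C: -243.63 kJ/kg
Δh = -48.804 + -335 + -243.63 = -627.43 kJ/kg
Q = ṁ·Δh = 87.16 kg/min × -627.43 kJ/kg = -54687 kJ/min
|Q| = 911.45 kW = 3281.2 MJ/h

Q_c = 3280 MJ/h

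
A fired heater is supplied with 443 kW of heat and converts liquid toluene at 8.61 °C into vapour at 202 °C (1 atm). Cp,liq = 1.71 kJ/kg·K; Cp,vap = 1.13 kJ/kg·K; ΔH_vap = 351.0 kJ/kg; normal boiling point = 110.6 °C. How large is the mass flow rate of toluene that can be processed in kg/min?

Δh = 1.71×(110.6−8.61) + 351.0 + 1.13×(202−110.6) = 628.68 kJ/kg
Q = 443 kW = 443 kJ/s = 26580 kJ/min
ṁ = Q/Δh = 26580 / 628.68 = 42.279 kg/min

ṁ = 42.3 kg/min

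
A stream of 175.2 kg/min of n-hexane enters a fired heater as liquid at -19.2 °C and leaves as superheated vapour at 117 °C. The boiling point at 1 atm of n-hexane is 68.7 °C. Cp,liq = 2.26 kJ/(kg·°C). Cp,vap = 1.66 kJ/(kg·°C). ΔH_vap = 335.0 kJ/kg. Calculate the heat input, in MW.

liquid -19.2→68.7 °C: 198.65 kJ/kg
vaporisation at 68.7 °C: 335 kJ/kg
vapour 68.7→117 °C: 80.178 kJ/kg
Δh = 198.65 + 335 + 80.178 = 613.83 kJ/kg
Q = ṁ·Δh = 175.2 kg/min × 613.83 kJ/kg = 107540 kJ/min
|Q| = 1792.4 kW = 1.7924 MW

Q = 1.79 MW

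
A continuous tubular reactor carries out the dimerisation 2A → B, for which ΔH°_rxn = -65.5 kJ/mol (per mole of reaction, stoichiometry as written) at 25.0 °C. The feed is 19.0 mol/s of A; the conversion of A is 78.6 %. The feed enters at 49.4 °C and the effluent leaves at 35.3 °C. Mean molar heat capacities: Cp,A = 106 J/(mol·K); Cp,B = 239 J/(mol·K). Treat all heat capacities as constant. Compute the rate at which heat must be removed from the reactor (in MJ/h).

Extent of reaction ξ = 0.786 × 19.0 / 2 = 7.467 mol/s
Reaction term: ξ·ΔH°_rxn = 7.467 × -65.5 = -489.09 kJ/s
Sensible, feed 49.4→25 °C: -49.142 kJ/s
Outlet flows (mol/s): A 4.066, B 7.467
Sensible, products 25→35.3 °C: 22.821 kJ/s
Q = ΔH = -515.41 kJ/s = -515.41 kW
Heat removed = 1855.5 MJ/h

Q_out = 1860 MJ/h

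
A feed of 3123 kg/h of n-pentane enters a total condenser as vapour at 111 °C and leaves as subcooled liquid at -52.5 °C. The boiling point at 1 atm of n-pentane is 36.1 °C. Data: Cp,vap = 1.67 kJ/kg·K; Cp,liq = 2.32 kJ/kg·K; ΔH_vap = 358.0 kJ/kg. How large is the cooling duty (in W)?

Q_c = 597000 W

vapour 111→36.1 °C: -125.08 kJ/kg
condensation at 36.1 °C: -358 kJ/kg
liquid 36.1→-52.5 °C: -205.55 kJ/kg
Δh = -125.08 + -358 + -205.55 = -688.63 kJ/kg
Q = ṁ·Δh = 3123 kg/h × -688.63 kJ/kg = -2.1506e+06 kJ/h
|Q| = 597.39 kW = 597390 W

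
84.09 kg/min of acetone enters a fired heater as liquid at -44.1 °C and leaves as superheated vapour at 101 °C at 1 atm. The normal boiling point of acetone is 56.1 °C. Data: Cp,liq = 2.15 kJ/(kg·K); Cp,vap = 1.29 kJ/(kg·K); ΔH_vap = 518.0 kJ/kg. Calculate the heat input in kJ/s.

liquid -44.1→56.1 °C: 215.43 kJ/kg
vaporisation at 56.1 °C: 518 kJ/kg
vapour 56.1→101 °C: 57.921 kJ/kg
Δh = 215.43 + 518 + 57.921 = 791.35 kJ/kg
Q = ṁ·Δh = 84.09 kg/min × 791.35 kJ/kg = 66545 kJ/min
|Q| = 1109.1 kW

Q = 1110 kJ/s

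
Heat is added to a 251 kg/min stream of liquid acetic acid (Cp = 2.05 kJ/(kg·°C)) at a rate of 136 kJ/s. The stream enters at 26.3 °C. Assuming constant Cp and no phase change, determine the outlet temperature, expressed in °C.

T_out = 42.2 °C

Q = 136 kJ/s = 8160 kJ/min
ΔT = Q/(ṁ·Cp) = 8160/(251×2.05) = 15.859 K
T_out = 26.3 + 15.859 = 42.159 °C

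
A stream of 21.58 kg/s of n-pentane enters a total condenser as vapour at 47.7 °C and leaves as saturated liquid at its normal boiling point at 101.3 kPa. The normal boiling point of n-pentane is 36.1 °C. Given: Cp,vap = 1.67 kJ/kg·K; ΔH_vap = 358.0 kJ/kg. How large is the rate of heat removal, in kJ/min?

Q_c = 489000 kJ/min

vapour 47.7→36.1 °C: -19.372 kJ/kg
condensation at 36.1 °C: -358 kJ/kg
Δh = -19.372 + -358 = -377.37 kJ/kg
Q = ṁ·Δh = 21.58 kg/s × -377.37 kJ/kg = -8143.7 kJ/s
|Q| = 8143.7 kW = 488620 kJ/min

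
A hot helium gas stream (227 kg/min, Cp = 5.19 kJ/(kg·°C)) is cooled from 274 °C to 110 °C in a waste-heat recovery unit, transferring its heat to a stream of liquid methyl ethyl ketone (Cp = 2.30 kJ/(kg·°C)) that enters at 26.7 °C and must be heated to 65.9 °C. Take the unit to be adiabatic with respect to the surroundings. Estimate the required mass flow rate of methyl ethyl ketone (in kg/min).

ṁ_c = 2140 kg/min

Heat released by hot stream: Q = 227 × 5.19 × (274 − 110) = 193210 kJ/min
Energy balance on cold side (adiabatic exchanger): Q = ṁ_c·Cp_c·(T_c,out − T_c,in)
ṁ_c = 193210 / [2.30 × (65.9 − 26.7)] = 2143 kg/min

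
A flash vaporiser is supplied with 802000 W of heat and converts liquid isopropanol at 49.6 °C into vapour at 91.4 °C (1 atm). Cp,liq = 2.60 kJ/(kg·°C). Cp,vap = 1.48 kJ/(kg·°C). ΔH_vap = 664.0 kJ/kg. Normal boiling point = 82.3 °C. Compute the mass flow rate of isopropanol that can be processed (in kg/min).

ṁ = 63.1 kg/min

Δh = 2.60×(82.3−49.6) + 664.0 + 1.48×(91.4−82.3) = 762.49 kJ/kg
Q = 802000 W = 802 kJ/s = 48120 kJ/min
ṁ = Q/Δh = 48120 / 762.49 = 63.109 kg/min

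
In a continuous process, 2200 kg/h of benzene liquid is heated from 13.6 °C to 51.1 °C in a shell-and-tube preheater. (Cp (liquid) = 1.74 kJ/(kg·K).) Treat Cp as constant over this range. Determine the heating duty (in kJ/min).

Q = ṁ·Cp·ΔT = 2200 × 1.74 × (51.1 − 13.6) = 143550 kJ/h
Converting: 143550 / 3600 s = 39.875 kW
Heating duty = 2392.5 kJ/min

Q = 2390 kJ/min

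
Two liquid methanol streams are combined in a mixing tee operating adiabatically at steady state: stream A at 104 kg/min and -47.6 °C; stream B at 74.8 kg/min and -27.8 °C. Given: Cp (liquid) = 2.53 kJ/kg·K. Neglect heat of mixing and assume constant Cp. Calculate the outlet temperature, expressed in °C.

T_out = -39.3 °C

Adiabatic, steady state ⇒ Σ ṁᵢCp,ᵢ(T_out − Tᵢ) = 0
Σ ṁᵢCp,ᵢTᵢ = 104×2.53×-47.6 + 74.8×2.53×-27.8 = -17785
Σ ṁᵢCp,ᵢ = 104×2.53 + 74.8×2.53 = 452.36
T_out = -17785 / 452.36 = -39.317 °C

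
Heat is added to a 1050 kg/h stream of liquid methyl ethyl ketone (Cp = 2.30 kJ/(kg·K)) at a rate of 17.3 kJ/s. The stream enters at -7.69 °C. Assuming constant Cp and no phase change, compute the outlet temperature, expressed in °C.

T_out = 18.1 °C

Q = 17.3 kJ/s = 62280 kJ/h
ΔT = Q/(ṁ·Cp) = 62280/(1050×2.30) = 25.789 K
T_out = -7.69 + 25.789 = 18.099 °C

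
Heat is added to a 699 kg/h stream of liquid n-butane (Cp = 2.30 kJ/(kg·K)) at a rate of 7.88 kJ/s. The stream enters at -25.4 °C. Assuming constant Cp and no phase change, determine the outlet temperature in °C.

Q = 7.88 kJ/s = 28368 kJ/h
ΔT = Q/(ṁ·Cp) = 28368/(699×2.30) = 17.645 K
T_out = -25.4 + 17.645 = -7.7549 °C

T_out = -7.75 °C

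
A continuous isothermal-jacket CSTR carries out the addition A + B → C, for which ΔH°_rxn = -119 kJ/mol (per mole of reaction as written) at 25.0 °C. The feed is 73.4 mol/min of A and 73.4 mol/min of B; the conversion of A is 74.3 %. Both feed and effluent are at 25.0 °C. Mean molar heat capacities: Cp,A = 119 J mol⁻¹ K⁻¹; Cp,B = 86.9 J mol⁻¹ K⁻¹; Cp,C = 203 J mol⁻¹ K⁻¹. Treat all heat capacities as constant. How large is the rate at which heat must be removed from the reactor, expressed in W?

Extent of reaction ξ = 0.743 × 73.4 = 54.536 mol/min
Reaction term: ξ·ΔH°_rxn = 54.536 × -119 = -6489.8 kJ/min
Q = ΔH = -6489.8 kJ/min = -108.16 kW
Heat removed = 108160 W

Q_out = 108000 W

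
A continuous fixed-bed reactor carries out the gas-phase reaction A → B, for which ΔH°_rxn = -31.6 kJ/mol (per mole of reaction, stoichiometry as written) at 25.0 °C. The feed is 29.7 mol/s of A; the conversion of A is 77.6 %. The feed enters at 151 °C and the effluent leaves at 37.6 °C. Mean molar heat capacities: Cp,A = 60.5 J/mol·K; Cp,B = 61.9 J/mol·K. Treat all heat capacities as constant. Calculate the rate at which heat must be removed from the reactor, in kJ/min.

Q_out = 55900 kJ/min

Extent of reaction ξ = 0.776 × 29.7 = 23.047 mol/s
Reaction term: ξ·ΔH°_rxn = 23.047 × -31.6 = -728.29 kJ/s
Sensible, feed 151→25 °C: -226.4 kJ/s
Outlet flows (mol/s): A 6.6528, B 23.047
Sensible, products 25→37.6 °C: 23.047 kJ/s
Q = ΔH = -931.65 kJ/s = -931.65 kW
Heat removed = 55899 kJ/min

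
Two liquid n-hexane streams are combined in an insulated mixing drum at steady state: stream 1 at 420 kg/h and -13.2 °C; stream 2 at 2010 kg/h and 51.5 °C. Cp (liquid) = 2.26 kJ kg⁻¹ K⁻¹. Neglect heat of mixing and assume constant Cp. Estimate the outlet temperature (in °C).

No heat crosses the boundary, so H_out = H_in.
T_out = Σ ṁᵢCp,ᵢTᵢ / Σ ṁᵢCp,ᵢ
      = 221410 / 5491.8 = 40.317 °C

T_out = 40.3 °C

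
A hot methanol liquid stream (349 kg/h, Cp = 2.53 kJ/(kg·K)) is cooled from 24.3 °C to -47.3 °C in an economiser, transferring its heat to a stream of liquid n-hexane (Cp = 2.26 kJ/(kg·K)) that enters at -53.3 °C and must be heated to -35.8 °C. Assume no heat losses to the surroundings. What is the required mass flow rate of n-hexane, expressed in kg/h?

Heat released by hot stream: Q = 349 × 2.53 × (24.3 − -47.3) = 63221 kJ/h
Energy balance on cold side (adiabatic exchanger): Q = ṁ_c·Cp_c·(T_c,out − T_c,in)
ṁ_c = 63221 / [2.26 × (-35.8 − -53.3)] = 1598.5 kg/h

ṁ_c = 1600 kg/h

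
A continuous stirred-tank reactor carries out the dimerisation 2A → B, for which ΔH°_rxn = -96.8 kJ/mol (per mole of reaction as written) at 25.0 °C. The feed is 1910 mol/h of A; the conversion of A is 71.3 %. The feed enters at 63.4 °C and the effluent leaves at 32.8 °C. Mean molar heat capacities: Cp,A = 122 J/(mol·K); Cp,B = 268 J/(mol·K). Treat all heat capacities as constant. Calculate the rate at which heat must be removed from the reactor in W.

Q_out = 20300 W

Extent of reaction ξ = 0.713 × 1910 / 2 = 680.91 mol/h
Reaction term: ξ·ΔH°_rxn = 680.91 × -96.8 = -65913 kJ/h
Sensible, feed 63.4→25 °C: -8948 kJ/h
Outlet flows (mol/h): A 548.17, B 680.91
Sensible, products 25→32.8 °C: 1945 kJ/h
Q = ΔH = -72916 kJ/h = -20.254 kW
Heat removed = 20254 W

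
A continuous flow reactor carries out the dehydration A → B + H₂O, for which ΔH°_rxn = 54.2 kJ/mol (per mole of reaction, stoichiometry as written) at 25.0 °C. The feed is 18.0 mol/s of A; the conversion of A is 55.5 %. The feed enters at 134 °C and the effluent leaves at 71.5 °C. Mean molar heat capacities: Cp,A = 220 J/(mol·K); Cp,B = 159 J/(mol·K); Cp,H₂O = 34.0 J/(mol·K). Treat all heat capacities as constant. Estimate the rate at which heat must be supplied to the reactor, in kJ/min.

Q_in = 16900 kJ/min

Extent of reaction ξ = 0.555 × 18.0 = 9.99 mol/s
Reaction term: ξ·ΔH°_rxn = 9.99 × 54.2 = 541.46 kJ/s
Sensible, feed 134→25 °C: -431.64 kJ/s
Outlet flows (mol/s): A 8.01, B 9.99, H₂O 9.99
Sensible, products 25→71.5 °C: 171.6 kJ/s
Q = ΔH = 281.42 kJ/s = 281.42 kW
Heat supplied = 16885 kJ/min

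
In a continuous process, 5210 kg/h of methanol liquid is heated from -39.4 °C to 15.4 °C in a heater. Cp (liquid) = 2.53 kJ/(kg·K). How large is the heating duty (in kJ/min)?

Q = ṁ·Cp·ΔT = 5210 × 2.53 × (15.4 − -39.4) = 722340 kJ/h
Converting: 722340 / 3600 s = 200.65 kW
Heating duty = 12039 kJ/min

Q = 12000 kJ/min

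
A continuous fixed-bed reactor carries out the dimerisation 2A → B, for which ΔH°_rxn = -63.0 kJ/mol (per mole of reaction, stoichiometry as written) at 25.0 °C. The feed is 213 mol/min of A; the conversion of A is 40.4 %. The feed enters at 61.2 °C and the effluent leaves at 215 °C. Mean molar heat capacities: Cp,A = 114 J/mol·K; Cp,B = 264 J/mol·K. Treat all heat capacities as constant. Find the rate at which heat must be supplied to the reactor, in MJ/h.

Q_in = 79.1 MJ/h

Extent of reaction ξ = 0.404 × 213 / 2 = 43.026 mol/min
Reaction term: ξ·ΔH°_rxn = 43.026 × -63.0 = -2710.6 kJ/min
Sensible, feed 61.2→25 °C: -879.01 kJ/min
Outlet flows (mol/min): A 126.95, B 43.026
Sensible, products 25→215 °C: 4907.9 kJ/min
Q = ΔH = 1318.2 kJ/min = 21.971 kW
Heat supplied = 79.094 MJ/h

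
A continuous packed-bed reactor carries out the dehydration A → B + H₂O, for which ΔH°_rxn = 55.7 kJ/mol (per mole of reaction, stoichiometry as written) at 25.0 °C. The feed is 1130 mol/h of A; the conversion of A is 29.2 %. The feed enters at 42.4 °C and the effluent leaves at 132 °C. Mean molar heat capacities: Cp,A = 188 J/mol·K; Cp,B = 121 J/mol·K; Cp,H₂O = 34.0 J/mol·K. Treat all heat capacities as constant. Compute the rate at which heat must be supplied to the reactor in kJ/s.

Extent of reaction ξ = 0.292 × 1130 = 329.96 mol/h
Reaction term: ξ·ΔH°_rxn = 329.96 × 55.7 = 18379 kJ/h
Sensible, feed 42.4→25 °C: -3696.5 kJ/h
Outlet flows (mol/h): A 800.04, B 329.96, H₂O 329.96
Sensible, products 25→132 °C: 21566 kJ/h
Q = ΔH = 36248 kJ/h = 10.069 kW
Heat supplied = 10.069 kJ/s

Q_in = 10.1 kJ/s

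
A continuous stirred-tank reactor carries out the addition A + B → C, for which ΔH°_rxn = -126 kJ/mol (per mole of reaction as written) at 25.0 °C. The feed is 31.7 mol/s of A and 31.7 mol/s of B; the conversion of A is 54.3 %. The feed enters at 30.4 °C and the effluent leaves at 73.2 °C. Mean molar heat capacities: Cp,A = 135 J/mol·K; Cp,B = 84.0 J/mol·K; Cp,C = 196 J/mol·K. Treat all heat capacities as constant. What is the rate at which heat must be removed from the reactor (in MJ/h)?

Extent of reaction ξ = 0.543 × 31.7 = 17.213 mol/s
Reaction term: ξ·ΔH°_rxn = 17.213 × -126 = -2168.9 kJ/s
Sensible, feed 30.4→25 °C: -37.488 kJ/s
Outlet flows (mol/s): A 14.487, B 14.487, C 17.213
Sensible, products 25→73.2 °C: 315.54 kJ/s
Q = ΔH = -1890.8 kJ/s = -1890.8 kW
Heat removed = 6806.9 MJ/h

Q_out = 6810 MJ/h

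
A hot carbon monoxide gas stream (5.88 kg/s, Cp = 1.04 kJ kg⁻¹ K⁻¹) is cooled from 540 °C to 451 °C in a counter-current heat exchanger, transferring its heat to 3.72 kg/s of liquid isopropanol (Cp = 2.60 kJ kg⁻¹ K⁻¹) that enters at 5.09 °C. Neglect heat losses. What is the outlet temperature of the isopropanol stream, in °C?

T_c,out = 61.4 °C

Heat released by hot stream: Q = 5.88 × 1.04 × (540 − 451) = 544.25 kJ/s
Energy balance on cold side (adiabatic exchanger): Q = ṁ_c·Cp_c·(T_c,out − T_c,in)
T_c,out = 5.09 + 544.25/(3.72 × 2.60) = 61.361 °C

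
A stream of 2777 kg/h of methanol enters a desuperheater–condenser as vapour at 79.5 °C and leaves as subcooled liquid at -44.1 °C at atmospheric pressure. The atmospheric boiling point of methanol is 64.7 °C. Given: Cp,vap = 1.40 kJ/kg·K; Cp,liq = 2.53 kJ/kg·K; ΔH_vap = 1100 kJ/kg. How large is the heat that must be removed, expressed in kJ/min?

vapour 79.5→64.7 °C: -20.72 kJ/kg
condensation at 64.7 °C: -1100 kJ/kg
liquid 64.7→-44.1 °C: -275.26 kJ/kg
Δh = -20.72 + -1100 + -275.26 = -1396 kJ/kg
Q = ṁ·Δh = 2777 kg/h × -1396 kJ/kg = -3.8766e+06 kJ/h
|Q| = 1076.8 kW = 64611 kJ/min

Q_c = 64600 kJ/min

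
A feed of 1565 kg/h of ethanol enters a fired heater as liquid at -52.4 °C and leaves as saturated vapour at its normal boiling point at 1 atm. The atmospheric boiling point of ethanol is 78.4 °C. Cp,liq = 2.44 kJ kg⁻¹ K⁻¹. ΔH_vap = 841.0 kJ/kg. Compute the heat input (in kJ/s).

Q = 504 kJ/s

liquid -52.4→78.4 °C: 319.15 kJ/kg
vaporisation at 78.4 °C: 841 kJ/kg
Δh = 319.15 + 841 = 1160.2 kJ/kg
Q = ṁ·Δh = 1565 kg/h × 1160.2 kJ/kg = 1.8156e+06 kJ/h
|Q| = 504.34 kW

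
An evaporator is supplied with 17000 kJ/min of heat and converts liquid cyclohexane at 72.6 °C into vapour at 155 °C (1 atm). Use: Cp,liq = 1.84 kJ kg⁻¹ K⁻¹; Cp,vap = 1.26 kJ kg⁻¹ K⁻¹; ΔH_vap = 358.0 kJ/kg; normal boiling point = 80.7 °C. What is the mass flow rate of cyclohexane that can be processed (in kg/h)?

Δh = 1.84×(80.7−72.6) + 358.0 + 1.26×(155−80.7) = 466.52 kJ/kg
Q = 17000 kJ/min = 283.33 kJ/s = 1.02e+06 kJ/h
ṁ = Q/Δh = 1.02e+06 / 466.52 = 2186.4 kg/h

ṁ = 2190 kg/h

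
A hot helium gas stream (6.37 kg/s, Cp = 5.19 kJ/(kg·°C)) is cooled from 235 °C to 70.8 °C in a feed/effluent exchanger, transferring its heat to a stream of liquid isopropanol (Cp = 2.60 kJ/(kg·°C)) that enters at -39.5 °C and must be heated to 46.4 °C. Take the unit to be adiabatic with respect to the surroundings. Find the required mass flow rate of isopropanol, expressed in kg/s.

Heat released by hot stream: Q = 6.37 × 5.19 × (235 − 70.8) = 5428.5 kJ/s
Energy balance on cold side (adiabatic exchanger): Q = ṁ_c·Cp_c·(T_c,out − T_c,in)
ṁ_c = 5428.5 / [2.60 × (46.4 − -39.5)] = 24.306 kg/s

ṁ_c = 24.3 kg/s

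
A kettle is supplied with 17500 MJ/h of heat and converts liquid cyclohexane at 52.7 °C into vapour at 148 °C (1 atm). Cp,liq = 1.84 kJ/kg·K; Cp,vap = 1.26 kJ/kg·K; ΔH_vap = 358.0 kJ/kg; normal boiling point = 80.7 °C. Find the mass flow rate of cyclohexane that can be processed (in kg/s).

ṁ = 9.83 kg/s

Δh = 1.84×(80.7−52.7) + 358.0 + 1.26×(148−80.7) = 494.32 kJ/kg
Q = 17500 MJ/h = 4861.1 kJ/s = 4861.1 kJ/s
ṁ = Q/Δh = 4861.1 / 494.32 = 9.834 kg/s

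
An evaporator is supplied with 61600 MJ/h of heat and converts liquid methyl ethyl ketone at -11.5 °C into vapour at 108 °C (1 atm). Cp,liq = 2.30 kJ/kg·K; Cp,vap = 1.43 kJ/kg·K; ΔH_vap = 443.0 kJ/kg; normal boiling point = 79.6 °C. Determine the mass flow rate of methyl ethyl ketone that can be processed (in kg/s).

Δh = 2.30×(79.6−-11.5) + 443.0 + 1.43×(108−79.6) = 693.14 kJ/kg
Q = 61600 MJ/h = 17111 kJ/s = 17111 kJ/s
ṁ = Q/Δh = 17111 / 693.14 = 24.686 kg/s

ṁ = 24.7 kg/s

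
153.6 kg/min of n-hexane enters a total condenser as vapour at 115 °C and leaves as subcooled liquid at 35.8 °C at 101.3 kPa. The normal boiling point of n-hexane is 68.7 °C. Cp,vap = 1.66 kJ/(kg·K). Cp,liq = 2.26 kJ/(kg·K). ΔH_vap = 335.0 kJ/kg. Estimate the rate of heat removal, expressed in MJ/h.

Q_c = 4480 MJ/h

vapour 115→68.7 °C: -76.858 kJ/kg
condensation at 68.7 °C: -335 kJ/kg
liquid 68.7→35.8 °C: -74.354 kJ/kg
Δh = -76.858 + -335 + -74.354 = -486.21 kJ/kg
Q = ṁ·Δh = 153.6 kg/min × -486.21 kJ/kg = -74682 kJ/min
|Q| = 1244.7 kW = 4480.9 MJ/h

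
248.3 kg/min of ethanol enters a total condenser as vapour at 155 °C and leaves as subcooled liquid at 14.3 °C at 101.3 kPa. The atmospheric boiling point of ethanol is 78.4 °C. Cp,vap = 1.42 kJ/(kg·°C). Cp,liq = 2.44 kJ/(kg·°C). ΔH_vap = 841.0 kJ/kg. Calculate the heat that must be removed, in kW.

Q_c = 4580 kW

vapour 155→78.4 °C: -108.77 kJ/kg
condensation at 78.4 °C: -841 kJ/kg
liquid 78.4→14.3 °C: -156.4 kJ/kg
Δh = -108.77 + -841 + -156.4 = -1106.2 kJ/kg
Q = ṁ·Δh = 248.3 kg/min × -1106.2 kJ/kg = -274660 kJ/min
|Q| = 4577.7 kW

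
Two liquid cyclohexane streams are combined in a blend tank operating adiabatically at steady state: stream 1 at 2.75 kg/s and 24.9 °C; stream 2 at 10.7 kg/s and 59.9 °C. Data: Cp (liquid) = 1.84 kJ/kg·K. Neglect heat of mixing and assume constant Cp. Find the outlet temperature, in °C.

T_out = 52.7 °C

Adiabatic, steady state ⇒ Σ ṁᵢCp,ᵢ(T_out − Tᵢ) = 0
T_out = Σ ṁᵢCp,ᵢTᵢ / Σ ṁᵢCp,ᵢ
      = 1305.3 / 24.748 = 52.744 °C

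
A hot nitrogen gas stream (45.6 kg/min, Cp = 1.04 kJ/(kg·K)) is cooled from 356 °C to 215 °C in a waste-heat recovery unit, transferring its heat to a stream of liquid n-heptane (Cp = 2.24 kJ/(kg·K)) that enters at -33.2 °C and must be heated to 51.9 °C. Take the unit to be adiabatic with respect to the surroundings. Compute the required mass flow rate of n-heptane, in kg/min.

ṁ_c = 35.1 kg/min

Heat released by hot stream: Q = 45.6 × 1.04 × (356 − 215) = 6686.8 kJ/min
Energy balance on cold side (adiabatic exchanger): Q = ṁ_c·Cp_c·(T_c,out − T_c,in)
ṁ_c = 6686.8 / [2.24 × (51.9 − -33.2)] = 35.078 kg/min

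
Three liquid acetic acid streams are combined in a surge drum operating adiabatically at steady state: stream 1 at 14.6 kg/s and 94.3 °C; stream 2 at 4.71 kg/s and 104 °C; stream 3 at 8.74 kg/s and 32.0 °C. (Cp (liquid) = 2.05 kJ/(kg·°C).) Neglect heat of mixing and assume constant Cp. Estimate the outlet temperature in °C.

No heat crosses the boundary, so H_out = H_in.
Σ ṁᵢCp,ᵢTᵢ = 14.6×2.05×94.3 + 4.71×2.05×104 + 8.74×2.05×32.0 = 4399.9
Σ ṁᵢCp,ᵢ = 14.6×2.05 + 4.71×2.05 + 8.74×2.05 = 57.502
T_out = 4399.9 / 57.502 = 76.517 °C

T_out = 76.5 °C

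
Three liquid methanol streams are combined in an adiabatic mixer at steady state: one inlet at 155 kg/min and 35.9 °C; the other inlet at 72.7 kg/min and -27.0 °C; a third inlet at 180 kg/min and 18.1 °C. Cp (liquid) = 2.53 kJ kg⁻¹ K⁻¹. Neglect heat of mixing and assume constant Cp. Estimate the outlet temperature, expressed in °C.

T_out = 16.8 °C

No heat crosses the boundary, so H_out = H_in.
Σ ṁᵢCp,ᵢTᵢ = 155×2.53×35.9 + 72.7×2.53×-27.0 + 180×2.53×18.1 = 17355
Σ ṁᵢCp,ᵢ = 155×2.53 + 72.7×2.53 + 180×2.53 = 1031.5
T_out = 17355 / 1031.5 = 16.825 °C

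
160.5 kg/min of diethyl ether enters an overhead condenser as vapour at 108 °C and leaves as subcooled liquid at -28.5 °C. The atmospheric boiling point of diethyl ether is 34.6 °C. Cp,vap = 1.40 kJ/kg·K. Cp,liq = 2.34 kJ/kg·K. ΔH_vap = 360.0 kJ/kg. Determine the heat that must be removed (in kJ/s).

vapour 108→34.6 °C: -102.76 kJ/kg
condensation at 34.6 °C: -360 kJ/kg
liquid 34.6→-28.5 °C: -147.65 kJ/kg
Δh = -102.76 + -360 + -147.65 = -610.41 kJ/kg
Q = ṁ·Δh = 160.5 kg/min × -610.41 kJ/kg = -97971 kJ/min
|Q| = 1632.9 kW

Q_c = 1630 kJ/s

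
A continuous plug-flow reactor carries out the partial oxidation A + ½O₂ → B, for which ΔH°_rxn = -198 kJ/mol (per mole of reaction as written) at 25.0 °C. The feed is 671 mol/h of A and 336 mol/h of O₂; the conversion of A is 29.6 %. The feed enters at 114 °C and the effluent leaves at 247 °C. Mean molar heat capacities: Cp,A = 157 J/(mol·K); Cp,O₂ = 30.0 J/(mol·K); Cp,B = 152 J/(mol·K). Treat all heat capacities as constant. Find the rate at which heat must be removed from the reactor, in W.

Q_out = 6900 W

Extent of reaction ξ = 0.296 × 671 = 198.62 mol/h
Reaction term: ξ·ΔH°_rxn = 198.62 × -198 = -39326 kJ/h
Sensible, feed 114→25 °C: -10273 kJ/h
Outlet flows (mol/h): A 472.38, O₂ 236.69, B 198.62
Sensible, products 25→247 °C: 24743 kJ/h
Q = ΔH = -24856 kJ/h = -6.9045 kW
Heat removed = 6904.5 W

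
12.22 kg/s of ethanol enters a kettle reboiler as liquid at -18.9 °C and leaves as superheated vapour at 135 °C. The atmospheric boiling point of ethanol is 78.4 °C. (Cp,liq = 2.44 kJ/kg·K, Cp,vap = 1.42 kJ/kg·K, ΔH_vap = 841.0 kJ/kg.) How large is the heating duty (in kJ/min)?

Q = 850000 kJ/min

liquid -18.9→78.4 °C: 237.41 kJ/kg
vaporisation at 78.4 °C: 841 kJ/kg
vapour 78.4→135 °C: 80.372 kJ/kg
Δh = 237.41 + 841 + 80.372 = 1158.8 kJ/kg
Q = ṁ·Δh = 12.22 kg/s × 1158.8 kJ/kg = 14160 kJ/s
|Q| = 14160 kW = 849620 kJ/min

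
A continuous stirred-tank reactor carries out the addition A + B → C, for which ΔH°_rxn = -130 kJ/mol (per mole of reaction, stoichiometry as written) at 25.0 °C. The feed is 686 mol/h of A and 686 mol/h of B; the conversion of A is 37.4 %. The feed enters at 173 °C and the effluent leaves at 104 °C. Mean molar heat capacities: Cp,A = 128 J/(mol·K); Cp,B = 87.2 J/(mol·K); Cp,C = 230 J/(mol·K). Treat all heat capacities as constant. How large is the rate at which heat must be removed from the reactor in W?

Extent of reaction ξ = 0.374 × 686 = 256.56 mol/h
Reaction term: ξ·ΔH°_rxn = 256.56 × -130 = -33353 kJ/h
Sensible, feed 173→25 °C: -21849 kJ/h
Outlet flows (mol/h): A 429.44, B 429.44, C 256.56
Sensible, products 25→104 °C: 11963 kJ/h
Q = ΔH = -43240 kJ/h = -12.011 kW
Heat removed = 12011 W

Q_out = 12000 W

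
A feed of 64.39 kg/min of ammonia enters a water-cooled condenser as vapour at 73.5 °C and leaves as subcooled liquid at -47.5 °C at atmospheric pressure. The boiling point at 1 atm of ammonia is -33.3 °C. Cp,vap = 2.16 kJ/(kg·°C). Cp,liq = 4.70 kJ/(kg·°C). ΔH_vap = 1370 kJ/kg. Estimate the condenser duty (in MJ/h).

vapour 73.5→-33.3 °C: -230.69 kJ/kg
condensation at -33.3 °C: -1370 kJ/kg
liquid -33.3→-47.5 °C: -66.74 kJ/kg
Δh = -230.69 + -1370 + -66.74 = -1667.4 kJ/kg
Q = ṁ·Δh = 64.39 kg/min × -1667.4 kJ/kg = -107370 kJ/min
|Q| = 1789.4 kW = 6441.9 MJ/h

Q_c = 6440 MJ/h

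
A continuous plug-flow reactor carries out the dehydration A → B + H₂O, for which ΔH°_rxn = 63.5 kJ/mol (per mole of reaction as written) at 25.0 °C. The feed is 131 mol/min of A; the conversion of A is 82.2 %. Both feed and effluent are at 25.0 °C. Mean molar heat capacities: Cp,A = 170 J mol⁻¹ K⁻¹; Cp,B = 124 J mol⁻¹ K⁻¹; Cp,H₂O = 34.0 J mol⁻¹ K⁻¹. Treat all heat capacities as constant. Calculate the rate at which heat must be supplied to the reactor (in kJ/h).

Extent of reaction ξ = 0.822 × 131 = 107.68 mol/min
Reaction term: ξ·ΔH°_rxn = 107.68 × 63.5 = 6837.8 kJ/min
Q = ΔH = 6837.8 kJ/min = 113.96 kW
Heat supplied = 410270 kJ/h

Q_in = 410000 kJ/h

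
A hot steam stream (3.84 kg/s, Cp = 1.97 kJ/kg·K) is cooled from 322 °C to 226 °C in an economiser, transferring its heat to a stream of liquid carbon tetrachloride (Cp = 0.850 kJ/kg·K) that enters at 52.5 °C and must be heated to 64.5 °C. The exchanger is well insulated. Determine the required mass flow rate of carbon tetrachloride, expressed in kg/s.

ṁ_c = 71.2 kg/s

Heat released by hot stream: Q = 3.84 × 1.97 × (322 − 226) = 726.22 kJ/s
Energy balance on cold side (adiabatic exchanger): Q = ṁ_c·Cp_c·(T_c,out − T_c,in)
ṁ_c = 726.22 / [0.850 × (64.5 − 52.5)] = 71.198 kg/s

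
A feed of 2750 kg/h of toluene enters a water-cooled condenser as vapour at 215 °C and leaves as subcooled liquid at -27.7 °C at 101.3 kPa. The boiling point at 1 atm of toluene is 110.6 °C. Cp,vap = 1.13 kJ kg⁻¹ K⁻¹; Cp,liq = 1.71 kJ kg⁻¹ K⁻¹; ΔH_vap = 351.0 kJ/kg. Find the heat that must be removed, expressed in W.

Q_c = 539000 W

vapour 215→110.6 °C: -117.97 kJ/kg
condensation at 110.6 °C: -351 kJ/kg
liquid 110.6→-27.7 °C: -236.49 kJ/kg
Δh = -117.97 + -351 + -236.49 = -705.46 kJ/kg
Q = ṁ·Δh = 2750 kg/h × -705.46 kJ/kg = -1.94e+06 kJ/h
|Q| = 538.9 kW = 538900 W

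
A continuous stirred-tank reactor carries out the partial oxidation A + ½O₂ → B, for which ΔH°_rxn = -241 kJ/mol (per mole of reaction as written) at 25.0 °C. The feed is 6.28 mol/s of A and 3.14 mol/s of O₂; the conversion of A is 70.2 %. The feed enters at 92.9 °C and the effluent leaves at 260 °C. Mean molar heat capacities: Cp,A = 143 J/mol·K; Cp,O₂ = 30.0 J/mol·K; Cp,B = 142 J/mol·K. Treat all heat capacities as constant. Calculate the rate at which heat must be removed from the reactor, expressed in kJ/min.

Q_out = 54800 kJ/min

Extent of reaction ξ = 0.702 × 6.28 = 4.4086 mol/s
Reaction term: ξ·ΔH°_rxn = 4.4086 × -241 = -1062.5 kJ/s
Sensible, feed 92.9→25 °C: -67.373 kJ/s
Outlet flows (mol/s): A 1.8714, O₂ 0.93572, B 4.4086
Sensible, products 25→260 °C: 216.6 kJ/s
Q = ΔH = -913.24 kJ/s = -913.24 kW
Heat removed = 54794 kJ/min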